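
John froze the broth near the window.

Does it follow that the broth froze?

'John froze the broth' is the causative; it entails the inchoative 'the broth froze'.

yes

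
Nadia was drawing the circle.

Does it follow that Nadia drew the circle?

no

'was drawing' is progressive; for an accomplishment like 'draw the circle', it doesn't entail completion.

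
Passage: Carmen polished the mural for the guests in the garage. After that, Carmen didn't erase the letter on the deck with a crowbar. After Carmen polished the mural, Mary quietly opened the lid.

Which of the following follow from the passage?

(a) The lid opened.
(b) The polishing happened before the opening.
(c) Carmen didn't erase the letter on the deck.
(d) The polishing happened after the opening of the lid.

(a), (b)

(a) Entailed — 'Mary opened the lid' is causative; it entails the inchoative 'the lid opened'.
(b) Entailed — the narrative places the polishing before the opening.
(c) Not entailed — dropping 'with a crowbar' under negation is not valid — the original leaves open that Carmen erased the letter some other way.
(d) Not entailed — the narrative places the polishing before the opening, not after.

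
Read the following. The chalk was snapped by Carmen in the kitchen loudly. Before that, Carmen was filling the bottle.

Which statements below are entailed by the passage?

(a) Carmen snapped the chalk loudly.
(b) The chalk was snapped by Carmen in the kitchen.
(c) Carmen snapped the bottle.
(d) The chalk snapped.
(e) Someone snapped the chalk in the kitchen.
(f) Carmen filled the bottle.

(a) Entailed — the original entails any weakening of itself; this just drops 'in the kitchen'.
(b) Entailed — dropping 'loudly' leaves a sub-description the original still satisfies.
(c) Not entailed — Carmen snapped the chalk, not the bottle; the bottle belongs to the filling event.
(d) Entailed — 'Carmen snapped the chalk' is causative; it entails the inchoative 'the chalk snapped'.
(e) Entailed — the original entails any weakening of itself; this just drops 'loudly' and generalizes the agent.
(f) Not entailed — 'was filling' is progressive on an accomplishment; it does not entail the completed 'filled'.

(a), (b), (d), (e)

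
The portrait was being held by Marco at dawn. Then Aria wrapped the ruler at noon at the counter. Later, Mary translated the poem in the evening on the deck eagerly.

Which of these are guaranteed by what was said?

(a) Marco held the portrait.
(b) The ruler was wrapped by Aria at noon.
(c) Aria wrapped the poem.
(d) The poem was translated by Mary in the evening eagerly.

(a), (b), (d)

(a) Entailed — 'hold' is an activity; 'was holding' entails that some holding happened, so 'held' holds.
(b) Entailed — this follows by dropping conjuncts from the wrapping event's description.
(c) Not entailed — Aria wrapped the ruler, not the poem; the poem belongs to the translating event.
(d) Entailed — every conjunct here is already in the original translating event.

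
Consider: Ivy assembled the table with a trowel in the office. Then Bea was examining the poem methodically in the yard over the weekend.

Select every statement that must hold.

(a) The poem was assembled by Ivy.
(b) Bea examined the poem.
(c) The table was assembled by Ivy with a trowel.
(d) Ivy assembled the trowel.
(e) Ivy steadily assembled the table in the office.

(b), (c)

(a) Not entailed — Ivy assembled the table, not the poem; the poem belongs to the examining event.
(b) Entailed — 'examine' is an activity; 'was examining' entails that some examining happened, so 'examined' holds.
(c) Entailed — the original entails any weakening of itself; this just drops 'in the office'.
(d) Not entailed — the trowel is the instrument, not what was assembled.
(e) Not entailed — 'steadily' adds information not in the original event.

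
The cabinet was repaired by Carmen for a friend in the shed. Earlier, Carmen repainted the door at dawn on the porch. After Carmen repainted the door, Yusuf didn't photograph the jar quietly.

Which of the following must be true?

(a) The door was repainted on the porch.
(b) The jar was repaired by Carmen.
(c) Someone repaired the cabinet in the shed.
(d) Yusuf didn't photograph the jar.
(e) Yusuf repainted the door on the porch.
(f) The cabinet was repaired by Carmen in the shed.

(a) Entailed — the original entails any weakening of itself; this just drops 'at dawn' and generalizes the agent.
(b) Not entailed — Carmen repaired the cabinet, not the jar; the jar belongs to the photographing event.
(c) Entailed — this follows by dropping conjuncts from the repairing event's description.
(d) Not entailed — dropping 'quietly' under negation is not valid — the original leaves open that Yusuf photographed the jar some other way.
(e) Not entailed — the passage has Carmen repainting the door, not Yusuf.
(f) Entailed — this follows by dropping conjuncts from the repairing event's description.

(a), (c), (f)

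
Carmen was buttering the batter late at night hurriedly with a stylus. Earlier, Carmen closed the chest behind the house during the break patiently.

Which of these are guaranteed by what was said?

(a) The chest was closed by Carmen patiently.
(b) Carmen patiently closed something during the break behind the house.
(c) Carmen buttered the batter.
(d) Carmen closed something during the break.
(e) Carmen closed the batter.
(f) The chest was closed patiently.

(a), (b), (d), (f)

(a) Entailed — every conjunct here is already in the original closing event.
(b) Entailed — every conjunct here is already in the original closing event.
(c) Not entailed — 'was buttering' is progressive on an accomplishment; it does not entail the completed 'buttered'.
(d) Entailed — this follows by dropping conjuncts from the closing event's description.
(e) Not entailed — Carmen closed the chest, not the batter; the batter belongs to the buttering event.
(f) Entailed — the original entails any weakening of itself; this just drops 'behind the house', 'during the break' and generalizes the agent.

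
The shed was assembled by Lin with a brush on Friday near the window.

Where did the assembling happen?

near the window

'near the window' marks the location of the assembling event.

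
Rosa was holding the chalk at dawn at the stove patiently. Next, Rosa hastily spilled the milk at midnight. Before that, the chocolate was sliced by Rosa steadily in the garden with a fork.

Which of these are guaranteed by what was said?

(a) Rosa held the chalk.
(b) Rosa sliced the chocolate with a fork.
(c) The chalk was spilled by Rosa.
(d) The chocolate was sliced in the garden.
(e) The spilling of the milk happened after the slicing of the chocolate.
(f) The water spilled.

(a), (b), (d), (e)

(a) Entailed — 'hold' is an activity; 'was holding' entails that some holding happened, so 'held' holds.
(b) Entailed — this follows by dropping conjuncts from the slicing event's description.
(c) Not entailed — Rosa spilled the milk, not the chalk; the chalk belongs to the holding event.
(d) Entailed — the original entails any weakening of itself; this just drops 'steadily', 'with a fork' and generalizes the agent.
(e) Entailed — the narrative places the slicing before the spilling.
(f) Not entailed — the milk is what spilled, not the water.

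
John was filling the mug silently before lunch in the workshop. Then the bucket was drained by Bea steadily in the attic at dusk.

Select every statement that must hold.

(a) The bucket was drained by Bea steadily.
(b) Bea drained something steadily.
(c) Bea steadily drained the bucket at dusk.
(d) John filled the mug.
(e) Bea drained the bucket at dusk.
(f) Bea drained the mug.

(a) Entailed — every conjunct here is already in the original draining event.
(b) Entailed — dropping 'at dusk', 'in the attic' and generalizing the patient leaves a sub-description the original still satisfies.
(c) Entailed — the original entails any weakening of itself; this just drops 'in the attic'.
(d) Not entailed — 'was filling' is progressive on an accomplishment; it does not entail the completed 'filled'.
(e) Entailed — the original entails any weakening of itself; this just drops 'in the attic', 'steadily'.
(f) Not entailed — Bea drained the bucket, not the mug; the mug belongs to the filling event.

(a), (b), (c), (e)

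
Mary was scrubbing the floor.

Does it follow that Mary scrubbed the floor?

'scrub' is atelic; if Mary was scrubbing the floor, then Mary scrubbed the floor (for some time).

yes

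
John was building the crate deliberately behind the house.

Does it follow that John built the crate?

no

'was building' is progressive; for an accomplishment like 'build the crate', it doesn't entail completion.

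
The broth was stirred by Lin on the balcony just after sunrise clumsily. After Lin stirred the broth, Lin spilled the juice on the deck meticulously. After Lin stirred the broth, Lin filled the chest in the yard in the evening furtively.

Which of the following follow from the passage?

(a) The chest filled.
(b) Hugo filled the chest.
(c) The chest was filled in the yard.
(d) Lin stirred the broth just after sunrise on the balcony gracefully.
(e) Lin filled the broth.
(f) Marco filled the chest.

(a) Entailed — 'Lin filled the chest' is causative; it entails the inchoative 'the chest filled'.
(b) Not entailed — the passage has Lin filling the chest, not Hugo.
(c) Entailed — this follows by dropping conjuncts from the filling event's description.
(d) Not entailed — 'gracefully' adds a manner not in (and inconsistent with) the original.
(e) Not entailed — Lin filled the chest, not the broth; the broth belongs to the stirring event.
(f) Not entailed — the passage has Lin filling the chest, not Marco.

(a), (c)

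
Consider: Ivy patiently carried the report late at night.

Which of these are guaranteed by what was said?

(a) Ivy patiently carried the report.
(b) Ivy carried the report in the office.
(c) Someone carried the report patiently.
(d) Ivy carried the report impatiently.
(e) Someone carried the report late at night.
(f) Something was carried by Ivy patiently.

(a) Entailed — dropping 'late at night' leaves a sub-description the original still satisfies.
(b) Not entailed — 'in the office' adds information not in the original event.
(c) Entailed — the original entails any weakening of itself; this just drops 'late at night' and generalizes the agent.
(d) Not entailed — 'impatiently' adds a manner not in (and inconsistent with) the original.
(e) Entailed — every conjunct here is already in the original carrying event.
(f) Entailed — dropping 'late at night' and generalizing the patient leaves a sub-description the original still satisfies.

(a), (c), (e), (f)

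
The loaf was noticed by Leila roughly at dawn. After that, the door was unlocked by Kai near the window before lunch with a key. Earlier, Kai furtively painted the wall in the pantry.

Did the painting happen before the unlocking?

The narrative orders the painting before the unlocking.

yes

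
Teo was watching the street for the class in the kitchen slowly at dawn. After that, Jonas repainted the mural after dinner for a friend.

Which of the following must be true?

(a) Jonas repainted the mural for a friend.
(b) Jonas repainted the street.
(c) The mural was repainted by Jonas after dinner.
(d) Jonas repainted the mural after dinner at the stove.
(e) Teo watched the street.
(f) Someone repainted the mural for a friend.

(a) Entailed — every conjunct here is already in the original repainting event.
(b) Not entailed — Jonas repainted the mural, not the street; the street belongs to the watching event.
(c) Entailed — dropping 'for a friend' leaves a sub-description the original still satisfies.
(d) Not entailed — 'at the stove' adds information not in the original event.
(e) Entailed — 'watch' is an activity; 'was watching' entails that some watching happened, so 'watched' holds.
(f) Entailed — dropping 'after dinner' and generalizing the agent leaves a sub-description the original still satisfies.

(a), (c), (e), (f)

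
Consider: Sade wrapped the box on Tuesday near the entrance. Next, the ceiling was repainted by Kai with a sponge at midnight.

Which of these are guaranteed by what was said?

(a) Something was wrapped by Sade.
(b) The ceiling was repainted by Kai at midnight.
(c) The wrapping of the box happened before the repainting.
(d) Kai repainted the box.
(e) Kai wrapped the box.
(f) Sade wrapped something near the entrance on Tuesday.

(a), (b), (c), (f)

(a) Entailed — dropping 'near the entrance', 'on Tuesday' and generalizing the patient leaves a sub-description the original still satisfies.
(b) Entailed — this follows by dropping conjuncts from the repainting event's description.
(c) Entailed — the narrative places the wrapping before the repainting.
(d) Not entailed — Kai repainted the ceiling, not the box; the box belongs to the wrapping event.
(e) Not entailed — the passage has Sade wrapping the box, not Kai.
(f) Entailed — every conjunct here is already in the original wrapping event.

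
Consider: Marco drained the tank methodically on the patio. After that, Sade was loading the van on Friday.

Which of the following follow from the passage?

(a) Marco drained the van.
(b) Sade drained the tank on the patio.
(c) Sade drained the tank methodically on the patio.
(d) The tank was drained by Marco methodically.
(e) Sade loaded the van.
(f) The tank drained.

(a) Not entailed — Marco drained the tank, not the van; the van belongs to the loading event.
(b) Not entailed — the passage has Marco draining the tank, not Sade.
(c) Not entailed — the passage has Marco draining the tank, not Sade.
(d) Entailed — dropping 'on the patio' leaves a sub-description the original still satisfies.
(e) Not entailed — 'was loading' is progressive on an accomplishment; it does not entail the completed 'loaded'.
(f) Entailed — 'Marco drained the tank' is causative; it entails the inchoative 'the tank drained'.

(d), (f)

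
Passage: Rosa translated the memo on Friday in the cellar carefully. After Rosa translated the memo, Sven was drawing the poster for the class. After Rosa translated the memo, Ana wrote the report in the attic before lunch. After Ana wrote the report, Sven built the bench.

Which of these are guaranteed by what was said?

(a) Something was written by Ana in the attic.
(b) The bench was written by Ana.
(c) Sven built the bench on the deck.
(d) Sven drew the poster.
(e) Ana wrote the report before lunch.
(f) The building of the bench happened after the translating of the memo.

(a), (e), (f)

(a) Entailed — this follows by dropping conjuncts from the writing event's description.
(b) Not entailed — Ana wrote the report, not the bench; the bench belongs to the building event.
(c) Not entailed — 'on the deck' adds information not in the original event.
(d) Not entailed — 'was drawing' is progressive on an accomplishment; it does not entail the completed 'drew'.
(e) Entailed — the original entails any weakening of itself; this just drops 'in the attic'.
(f) Entailed — the narrative places the translating before the building.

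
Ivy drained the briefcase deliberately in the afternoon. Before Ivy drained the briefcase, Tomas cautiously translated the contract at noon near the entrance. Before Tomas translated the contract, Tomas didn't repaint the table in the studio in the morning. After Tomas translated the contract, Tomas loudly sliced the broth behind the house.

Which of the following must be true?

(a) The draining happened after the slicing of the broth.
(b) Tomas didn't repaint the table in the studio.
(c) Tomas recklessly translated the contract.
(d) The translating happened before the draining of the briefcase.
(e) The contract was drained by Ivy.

(a) Not entailed — the narrative doesn't order the slicing relative to the draining.
(b) Not entailed — dropping 'in the morning' under negation is not valid — the original leaves open that Tomas repainted the table some other way.
(c) Not entailed — 'recklessly' adds a manner not in (and inconsistent with) the original.
(d) Entailed — the narrative places the translating before the draining.
(e) Not entailed — Ivy drained the briefcase, not the contract; the contract belongs to the translating event.

(d)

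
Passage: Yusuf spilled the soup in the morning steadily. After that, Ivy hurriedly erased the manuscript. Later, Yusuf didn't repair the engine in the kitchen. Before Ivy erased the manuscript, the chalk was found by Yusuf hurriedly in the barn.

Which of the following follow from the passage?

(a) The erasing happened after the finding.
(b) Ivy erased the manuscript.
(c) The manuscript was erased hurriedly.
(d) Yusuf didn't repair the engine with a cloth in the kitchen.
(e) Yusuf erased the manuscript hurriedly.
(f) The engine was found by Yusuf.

(a) Entailed — the narrative places the finding before the erasing.
(b) Entailed — dropping 'hurriedly' leaves a sub-description the original still satisfies.
(c) Entailed — every conjunct here is already in the original erasing event.
(d) Entailed — under negation, adding a further restriction is entailed: if no such repairing event occurred, none occurred with a cloth either.
(e) Not entailed — the passage has Ivy erasing the manuscript, not Yusuf.
(f) Not entailed — Yusuf found the chalk, not the engine; the engine belongs to the repairing event.

(a), (b), (c), (d)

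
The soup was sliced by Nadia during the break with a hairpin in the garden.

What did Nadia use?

'with a hairpin' marks the instrument of the slicing event.

a hairpin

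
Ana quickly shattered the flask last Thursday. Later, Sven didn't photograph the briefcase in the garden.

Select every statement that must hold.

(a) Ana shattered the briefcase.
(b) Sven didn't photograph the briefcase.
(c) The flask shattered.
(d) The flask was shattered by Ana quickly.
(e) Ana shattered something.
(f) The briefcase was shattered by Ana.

(c), (d), (e)

(a) Not entailed — Ana shattered the flask, not the briefcase; the briefcase belongs to the photographing event.
(b) Not entailed — dropping 'in the garden' under negation is not valid — the original leaves open that Sven photographed the briefcase some other way.
(c) Entailed — 'Ana shattered the flask' is causative; it entails the inchoative 'the flask shattered'.
(d) Entailed — every conjunct here is already in the original shattering event.
(e) Entailed — dropping 'last Thursday', 'quickly' and generalizing the patient leaves a sub-description the original still satisfies.
(f) Not entailed — Ana shattered the flask, not the briefcase; the briefcase belongs to the photographing event.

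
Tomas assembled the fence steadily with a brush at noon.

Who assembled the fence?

'Tomas' marks the agent of the assembling event.

Tomas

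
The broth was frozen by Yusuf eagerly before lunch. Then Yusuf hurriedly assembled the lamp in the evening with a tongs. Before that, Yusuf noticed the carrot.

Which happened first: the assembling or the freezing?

the freezing

The connectives place the freezing before the assembling.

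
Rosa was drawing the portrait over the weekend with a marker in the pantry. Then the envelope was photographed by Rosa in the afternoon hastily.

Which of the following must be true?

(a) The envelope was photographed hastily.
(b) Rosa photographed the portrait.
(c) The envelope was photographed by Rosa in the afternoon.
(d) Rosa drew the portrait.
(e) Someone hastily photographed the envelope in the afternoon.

(a) Entailed — every conjunct here is already in the original photographing event.
(b) Not entailed — Rosa photographed the envelope, not the portrait; the portrait belongs to the drawing event.
(c) Entailed — the original entails any weakening of itself; this just drops 'hastily'.
(d) Not entailed — 'was drawing' is progressive on an accomplishment; it does not entail the completed 'drew'.
(e) Entailed — the original entails any weakening of itself; this just generalizes the agent.

(a), (c), (e)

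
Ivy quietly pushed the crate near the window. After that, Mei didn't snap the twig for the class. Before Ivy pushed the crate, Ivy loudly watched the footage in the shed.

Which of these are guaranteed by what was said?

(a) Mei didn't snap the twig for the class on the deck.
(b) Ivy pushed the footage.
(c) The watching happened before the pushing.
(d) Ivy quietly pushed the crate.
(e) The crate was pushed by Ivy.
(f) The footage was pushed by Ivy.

(a) Entailed — under negation, adding a further restriction is entailed: if no such snapping event occurred, none occurred on the deck either.
(b) Not entailed — Ivy pushed the crate, not the footage; the footage belongs to the watching event.
(c) Entailed — the narrative places the watching before the pushing.
(d) Entailed — this follows by dropping conjuncts from the pushing event's description.
(e) Entailed — dropping 'quietly', 'near the window' leaves a sub-description the original still satisfies.
(f) Not entailed — Ivy pushed the crate, not the footage; the footage belongs to the watching event.

(a), (c), (d), (e)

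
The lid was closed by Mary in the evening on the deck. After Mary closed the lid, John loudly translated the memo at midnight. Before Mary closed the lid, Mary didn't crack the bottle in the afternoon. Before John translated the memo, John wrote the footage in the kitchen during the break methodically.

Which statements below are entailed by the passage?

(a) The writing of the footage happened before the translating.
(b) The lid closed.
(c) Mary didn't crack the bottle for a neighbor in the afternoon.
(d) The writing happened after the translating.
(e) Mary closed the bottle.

(a), (b), (c)

(a) Entailed — the narrative places the writing before the translating.
(b) Entailed — 'Mary closed the lid' is causative; it entails the inchoative 'the lid closed'.
(c) Entailed — under negation, adding a further restriction is entailed: if no such cracking event occurred, none occurred for a neighbor either.
(d) Not entailed — the narrative places the writing before the translating, not after.
(e) Not entailed — Mary closed the lid, not the bottle; the bottle belongs to the cracking event.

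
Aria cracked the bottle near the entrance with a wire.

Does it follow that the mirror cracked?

no

Nothing is said about any mirror; only the bottle is affected.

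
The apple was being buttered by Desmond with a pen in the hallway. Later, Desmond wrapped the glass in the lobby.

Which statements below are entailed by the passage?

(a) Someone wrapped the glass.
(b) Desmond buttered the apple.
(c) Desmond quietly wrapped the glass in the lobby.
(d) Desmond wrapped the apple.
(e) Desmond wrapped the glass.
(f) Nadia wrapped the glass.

(a), (e)

(a) Entailed — dropping 'in the lobby' and generalizing the agent leaves a sub-description the original still satisfies.
(b) Not entailed — 'was buttering' is progressive on an accomplishment; it does not entail the completed 'buttered'.
(c) Not entailed — 'quietly' adds information not in the original event.
(d) Not entailed — Desmond wrapped the glass, not the apple; the apple belongs to the buttering event.
(e) Entailed — dropping 'in the lobby' leaves a sub-description the original still satisfies.
(f) Not entailed — the passage has Desmond wrapping the glass, not Nadia.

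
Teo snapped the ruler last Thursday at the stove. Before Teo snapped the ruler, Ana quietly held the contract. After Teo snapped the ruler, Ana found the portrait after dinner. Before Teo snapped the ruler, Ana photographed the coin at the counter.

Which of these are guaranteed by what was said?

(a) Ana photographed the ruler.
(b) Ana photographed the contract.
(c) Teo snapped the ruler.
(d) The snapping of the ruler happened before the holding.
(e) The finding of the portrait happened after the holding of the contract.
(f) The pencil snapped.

(a) Not entailed — Ana photographed the coin, not the ruler; the ruler belongs to the snapping event.
(b) Not entailed — Ana photographed the coin, not the contract; the contract belongs to the holding event.
(c) Entailed — this follows by dropping conjuncts from the snapping event's description.
(d) Not entailed — the narrative places the holding before the snapping, not after.
(e) Entailed — the narrative places the holding before the finding.
(f) Not entailed — the ruler is what snapped, not the pencil.

(c), (e)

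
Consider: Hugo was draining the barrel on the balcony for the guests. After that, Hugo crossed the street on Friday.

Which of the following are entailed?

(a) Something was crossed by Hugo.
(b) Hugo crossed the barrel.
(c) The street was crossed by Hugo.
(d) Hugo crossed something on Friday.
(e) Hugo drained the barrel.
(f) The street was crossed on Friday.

(a), (c), (d), (f)

(a) Entailed — this follows by dropping conjuncts from the crossing event's description.
(b) Not entailed — Hugo crossed the street, not the barrel; the barrel belongs to the draining event.
(c) Entailed — this follows by dropping conjuncts from the crossing event's description.
(d) Entailed — this follows by dropping conjuncts from the crossing event's description.
(e) Not entailed — 'was draining' is progressive on an accomplishment; it does not entail the completed 'drained'.
(f) Entailed — this follows by dropping conjuncts from the crossing event's description.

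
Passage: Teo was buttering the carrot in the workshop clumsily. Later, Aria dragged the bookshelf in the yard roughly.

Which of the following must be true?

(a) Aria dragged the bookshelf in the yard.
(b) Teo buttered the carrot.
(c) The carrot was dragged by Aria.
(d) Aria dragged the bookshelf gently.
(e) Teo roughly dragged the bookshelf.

(a) Entailed — the original entails any weakening of itself; this just drops 'roughly'.
(b) Not entailed — 'was buttering' is progressive on an accomplishment; it does not entail the completed 'buttered'.
(c) Not entailed — Aria dragged the bookshelf, not the carrot; the carrot belongs to the buttering event.
(d) Not entailed — 'gently' adds a manner not in (and inconsistent with) the original.
(e) Not entailed — the passage has Aria dragging the bookshelf, not Teo.

(a)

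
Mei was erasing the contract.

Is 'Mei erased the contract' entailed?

no

'was erasing' is progressive; for an accomplishment like 'erase the contract', it doesn't entail completion.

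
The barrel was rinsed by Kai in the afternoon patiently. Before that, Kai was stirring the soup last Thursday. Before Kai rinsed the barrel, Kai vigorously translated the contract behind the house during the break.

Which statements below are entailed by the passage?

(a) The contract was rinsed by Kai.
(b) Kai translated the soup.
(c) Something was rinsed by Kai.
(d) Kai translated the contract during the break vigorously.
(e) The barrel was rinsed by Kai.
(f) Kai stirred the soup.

(a) Not entailed — Kai rinsed the barrel, not the contract; the contract belongs to the translating event.
(b) Not entailed — Kai translated the contract, not the soup; the soup belongs to the stirring event.
(c) Entailed — dropping 'patiently', 'in the afternoon' and generalizing the patient leaves a sub-description the original still satisfies.
(d) Entailed — every conjunct here is already in the original translating event.
(e) Entailed — dropping 'patiently', 'in the afternoon' leaves a sub-description the original still satisfies.
(f) Entailed — 'stir' is an activity; 'was stirring' entails that some stirring happened, so 'stirred' holds.

(c), (d), (e), (f)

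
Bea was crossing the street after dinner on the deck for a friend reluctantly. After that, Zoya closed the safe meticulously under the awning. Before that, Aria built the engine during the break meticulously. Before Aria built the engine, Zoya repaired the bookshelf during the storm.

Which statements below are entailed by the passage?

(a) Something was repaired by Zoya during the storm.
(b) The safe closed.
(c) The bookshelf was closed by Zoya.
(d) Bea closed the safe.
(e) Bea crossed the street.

(a), (b)

(a) Entailed — generalizing the patient leaves a sub-description the original still satisfies.
(b) Entailed — 'Zoya closed the safe' is causative; it entails the inchoative 'the safe closed'.
(c) Not entailed — Zoya closed the safe, not the bookshelf; the bookshelf belongs to the repairing event.
(d) Not entailed — the passage has Zoya closing the safe, not Bea.
(e) Not entailed — 'was crossing' is progressive on an accomplishment; it does not entail the completed 'crossed'.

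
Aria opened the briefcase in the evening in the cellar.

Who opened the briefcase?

Aria

'Aria' marks the agent of the opening event.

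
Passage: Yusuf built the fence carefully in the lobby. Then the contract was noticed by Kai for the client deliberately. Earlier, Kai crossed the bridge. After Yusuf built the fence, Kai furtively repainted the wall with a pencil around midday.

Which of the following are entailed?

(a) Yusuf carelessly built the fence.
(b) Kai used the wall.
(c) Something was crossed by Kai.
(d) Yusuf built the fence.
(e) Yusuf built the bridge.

(c), (d)

(a) Not entailed — 'carelessly' adds a manner not in (and inconsistent with) the original.
(b) Not entailed — the wall is the patient, not an instrument — Kai used a pencil.
(c) Entailed — generalizing the patient leaves a sub-description the original still satisfies.
(d) Entailed — this follows by dropping conjuncts from the building event's description.
(e) Not entailed — Yusuf built the fence, not the bridge; the bridge belongs to the crossing event.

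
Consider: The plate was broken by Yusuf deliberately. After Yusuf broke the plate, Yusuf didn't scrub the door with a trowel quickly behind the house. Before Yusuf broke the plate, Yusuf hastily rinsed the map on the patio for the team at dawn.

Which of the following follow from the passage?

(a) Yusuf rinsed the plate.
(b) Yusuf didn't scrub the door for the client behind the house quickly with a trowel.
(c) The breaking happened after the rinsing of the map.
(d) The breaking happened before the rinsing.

(a) Not entailed — Yusuf rinsed the map, not the plate; the plate belongs to the breaking event.
(b) Entailed — under negation, adding a further restriction is entailed: if no such scrubbing event occurred, none occurred for the client either.
(c) Entailed — the narrative places the rinsing before the breaking.
(d) Not entailed — the narrative places the rinsing before the breaking, not after.

(b), (c)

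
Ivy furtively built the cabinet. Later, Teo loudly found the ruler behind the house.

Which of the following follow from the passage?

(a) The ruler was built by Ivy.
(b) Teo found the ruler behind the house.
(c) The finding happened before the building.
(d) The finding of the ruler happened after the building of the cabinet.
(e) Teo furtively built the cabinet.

(a) Not entailed — Ivy built the cabinet, not the ruler; the ruler belongs to the finding event.
(b) Entailed — dropping 'loudly' leaves a sub-description the original still satisfies.
(c) Not entailed — the narrative places the building before the finding, not after.
(d) Entailed — the narrative places the building before the finding.
(e) Not entailed — the passage has Ivy building the cabinet, not Teo.

(b), (d)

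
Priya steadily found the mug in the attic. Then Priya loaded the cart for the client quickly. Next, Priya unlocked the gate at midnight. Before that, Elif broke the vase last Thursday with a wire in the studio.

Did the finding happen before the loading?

yes

The narrative orders the finding before the loading.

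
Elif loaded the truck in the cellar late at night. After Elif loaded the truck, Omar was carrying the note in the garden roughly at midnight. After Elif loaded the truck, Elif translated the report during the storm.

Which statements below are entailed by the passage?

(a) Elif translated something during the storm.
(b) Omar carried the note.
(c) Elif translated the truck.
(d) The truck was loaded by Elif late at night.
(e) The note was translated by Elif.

(a) Entailed — the original entails any weakening of itself; this just generalizes the patient.
(b) Entailed — 'carry' is an activity; 'was carrying' entails that some carrying happened, so 'carried' holds.
(c) Not entailed — Elif translated the report, not the truck; the truck belongs to the loading event.
(d) Entailed — dropping 'in the cellar' leaves a sub-description the original still satisfies.
(e) Not entailed — Elif translated the report, not the note; the note belongs to the carrying event.

(a), (b), (d)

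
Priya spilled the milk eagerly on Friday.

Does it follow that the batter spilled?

Nothing is said about any batter; only the milk is affected.

no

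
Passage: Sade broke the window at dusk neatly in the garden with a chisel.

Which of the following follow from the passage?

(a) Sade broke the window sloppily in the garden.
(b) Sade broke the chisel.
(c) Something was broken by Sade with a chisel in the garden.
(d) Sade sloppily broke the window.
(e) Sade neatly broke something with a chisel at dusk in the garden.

(c), (e)

(a) Not entailed — 'sloppily' adds a manner not in (and inconsistent with) the original.
(b) Not entailed — the chisel is the instrument, not what was broken.
(c) Entailed — the original entails any weakening of itself; this just drops 'at dusk', 'neatly' and generalizes the patient.
(d) Not entailed — 'sloppily' adds a manner not in (and inconsistent with) the original.
(e) Entailed — this follows by dropping conjuncts from the breaking event's description.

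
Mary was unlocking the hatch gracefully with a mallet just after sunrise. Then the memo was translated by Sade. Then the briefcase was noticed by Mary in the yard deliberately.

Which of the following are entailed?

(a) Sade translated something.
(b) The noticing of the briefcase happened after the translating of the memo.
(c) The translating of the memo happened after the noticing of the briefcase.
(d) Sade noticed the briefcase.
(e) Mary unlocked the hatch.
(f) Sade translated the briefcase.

(a), (b)

(a) Entailed — this follows by dropping conjuncts from the translating event's description.
(b) Entailed — the narrative places the translating before the noticing.
(c) Not entailed — the narrative places the translating before the noticing, not after.
(d) Not entailed — the passage has Mary noticing the briefcase, not Sade.
(e) Not entailed — 'was unlocking' is progressive on an accomplishment; it does not entail the completed 'unlocked'.
(f) Not entailed — Sade translated the memo, not the briefcase; the briefcase belongs to the noticing event.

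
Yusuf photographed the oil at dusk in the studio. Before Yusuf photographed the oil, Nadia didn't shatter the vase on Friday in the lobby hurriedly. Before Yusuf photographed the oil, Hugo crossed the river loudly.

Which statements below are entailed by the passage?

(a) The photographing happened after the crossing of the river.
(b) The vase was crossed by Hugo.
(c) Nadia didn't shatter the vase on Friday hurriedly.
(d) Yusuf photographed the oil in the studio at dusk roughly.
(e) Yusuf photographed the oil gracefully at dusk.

(a)

(a) Entailed — the narrative places the crossing before the photographing.
(b) Not entailed — Hugo crossed the river, not the vase; the vase belongs to the shattering event.
(c) Not entailed — dropping 'in the lobby' under negation is not valid — the original leaves open that Nadia shattered the vase some other way.
(d) Not entailed — 'roughly' adds information not in the original event.
(e) Not entailed — 'gracefully' adds information not in the original event.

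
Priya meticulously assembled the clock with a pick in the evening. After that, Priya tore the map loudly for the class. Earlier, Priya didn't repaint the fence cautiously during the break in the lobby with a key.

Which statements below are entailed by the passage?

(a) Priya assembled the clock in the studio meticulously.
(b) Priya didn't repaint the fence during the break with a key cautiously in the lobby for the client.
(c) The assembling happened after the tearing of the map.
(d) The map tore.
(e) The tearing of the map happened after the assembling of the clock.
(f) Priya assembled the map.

(a) Not entailed — 'in the studio' adds information not in the original event.
(b) Entailed — under negation, adding a further restriction is entailed: if no such repainting event occurred, none occurred for the client either.
(c) Not entailed — the narrative places the assembling before the tearing, not after.
(d) Entailed — 'Priya tore the map' is causative; it entails the inchoative 'the map tore'.
(e) Entailed — the narrative places the assembling before the tearing.
(f) Not entailed — Priya assembled the clock, not the map; the map belongs to the tearing event.

(b), (d), (e)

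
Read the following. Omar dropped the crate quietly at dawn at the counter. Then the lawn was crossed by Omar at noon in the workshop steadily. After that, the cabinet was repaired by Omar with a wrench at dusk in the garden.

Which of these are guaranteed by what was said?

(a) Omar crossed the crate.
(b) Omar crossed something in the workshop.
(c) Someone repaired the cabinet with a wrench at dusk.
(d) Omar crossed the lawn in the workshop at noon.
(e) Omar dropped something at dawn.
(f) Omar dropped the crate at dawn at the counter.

(b), (c), (d), (e), (f)

(a) Not entailed — Omar crossed the lawn, not the crate; the crate belongs to the dropping event.
(b) Entailed — every conjunct here is already in the original crossing event.
(c) Entailed — the original entails any weakening of itself; this just drops 'in the garden' and generalizes the agent.
(d) Entailed — dropping 'steadily' leaves a sub-description the original still satisfies.
(e) Entailed — every conjunct here is already in the original dropping event.
(f) Entailed — this follows by dropping conjuncts from the dropping event's description.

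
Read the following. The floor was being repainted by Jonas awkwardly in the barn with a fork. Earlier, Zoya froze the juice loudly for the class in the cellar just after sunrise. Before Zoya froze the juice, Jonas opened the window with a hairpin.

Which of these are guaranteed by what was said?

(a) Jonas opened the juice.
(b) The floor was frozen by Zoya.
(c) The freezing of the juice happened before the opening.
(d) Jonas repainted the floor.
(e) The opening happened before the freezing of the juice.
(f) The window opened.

(a) Not entailed — Jonas opened the window, not the juice; the juice belongs to the freezing event.
(b) Not entailed — Zoya froze the juice, not the floor; the floor belongs to the repainting event.
(c) Not entailed — the narrative places the opening before the freezing, not after.
(d) Not entailed — 'was repainting' is progressive on an accomplishment; it does not entail the completed 'repainted'.
(e) Entailed — the narrative places the opening before the freezing.
(f) Entailed — 'Jonas opened the window' is causative; it entails the inchoative 'the window opened'.

(e), (f)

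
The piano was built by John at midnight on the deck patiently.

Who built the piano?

John

'John' marks the agent of the building event.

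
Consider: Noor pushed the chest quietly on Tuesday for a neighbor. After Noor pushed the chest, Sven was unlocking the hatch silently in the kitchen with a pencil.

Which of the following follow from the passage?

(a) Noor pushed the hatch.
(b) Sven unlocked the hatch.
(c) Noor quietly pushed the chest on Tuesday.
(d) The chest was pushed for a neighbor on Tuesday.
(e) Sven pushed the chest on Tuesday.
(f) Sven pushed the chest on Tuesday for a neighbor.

(a) Not entailed — Noor pushed the chest, not the hatch; the hatch belongs to the unlocking event.
(b) Not entailed — 'was unlocking' is progressive on an accomplishment; it does not entail the completed 'unlocked'.
(c) Entailed — this follows by dropping conjuncts from the pushing event's description.
(d) Entailed — dropping 'quietly' and generalizing the agent leaves a sub-description the original still satisfies.
(e) Not entailed — the passage has Noor pushing the chest, not Sven.
(f) Not entailed — the passage has Noor pushing the chest, not Sven.

(c), (d)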